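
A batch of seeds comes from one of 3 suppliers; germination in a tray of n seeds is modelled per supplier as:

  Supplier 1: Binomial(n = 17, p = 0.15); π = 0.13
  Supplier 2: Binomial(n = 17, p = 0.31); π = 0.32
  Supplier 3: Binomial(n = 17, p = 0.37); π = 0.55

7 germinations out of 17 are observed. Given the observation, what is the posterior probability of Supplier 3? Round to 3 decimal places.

0.701

Apply Bayes' rule: the posterior for each component is proportional to its prior times its likelihood at x.
Component likelihoods at x = 7 germinations out of 17:
  f_1 = 0.00654189
  f_2 = 0.130887
  f_3 = 0.181841
Multiply by the mixture weights:
  π_1·f_1 = 0.13 × 0.00654189 = 0.000850445
  π_2·f_2 = 0.32 × 0.130887 = 0.041884
  π_3·f_3 = 0.55 × 0.181841 = 0.100013
Evidence: 0.000850445 + 0.041884 + 0.100013 = 0.142747
P(Supplier 3 | the observation) = 0.100013 / 0.142747 ≈ 0.701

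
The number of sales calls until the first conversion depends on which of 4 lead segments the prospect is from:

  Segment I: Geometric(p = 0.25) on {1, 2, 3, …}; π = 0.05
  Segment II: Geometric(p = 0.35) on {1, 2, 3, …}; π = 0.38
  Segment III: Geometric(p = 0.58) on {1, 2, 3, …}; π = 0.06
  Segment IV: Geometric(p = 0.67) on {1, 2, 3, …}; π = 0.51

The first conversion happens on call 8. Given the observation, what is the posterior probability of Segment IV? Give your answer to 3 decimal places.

0.017

P(component k | x) = w_k·f_k(x) / marginal(x), where marginal(x) = Σ_j w_j·f_j(x).
Geometric probabilities:
  f_I = 0.25·(1−0.25)^7 = 0.25·0.133484 = 0.033371
  f_II = 0.35·(1−0.35)^7 = 0.35·0.0490223 = 0.0171578
  f_III = 0.58·(1−0.58)^7 = 0.58·0.00230539 = 0.00133713
  f_IV = 0.67·(1−0.67)^7 = 0.67·0.000426184 = 0.000285544
Weight by the priors:
  w_I·f_I = 0.05 × 0.033371 = 0.00166855
  w_II·f_II = 0.38 × 0.0171578 = 0.00651996
  w_III·f_III = 0.06 × 0.00133713 = 8.02277e-05
  w_IV·f_IV = 0.51 × 0.000285544 = 0.000145627
Sum: 0.00166855 + 0.00651996 + 8.02277e-05 + 0.000145627 = 0.00841437
P(Segment IV | x) ≈ 0.017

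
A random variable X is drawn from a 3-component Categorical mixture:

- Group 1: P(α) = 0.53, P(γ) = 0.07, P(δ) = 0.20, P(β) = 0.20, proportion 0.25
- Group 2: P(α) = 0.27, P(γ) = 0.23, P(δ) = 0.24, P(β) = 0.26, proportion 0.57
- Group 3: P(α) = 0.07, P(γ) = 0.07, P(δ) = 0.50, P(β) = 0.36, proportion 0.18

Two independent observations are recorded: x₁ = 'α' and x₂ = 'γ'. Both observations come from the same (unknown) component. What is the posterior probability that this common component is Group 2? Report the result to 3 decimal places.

0.777

Apply Bayes' rule: the posterior for each component is proportional to its prior times its likelihood at x.
Since both observations come from the same component, the likelihood for component k is f_k(x₁)·f_k(x₂).
  f_1 = [P(α | comp) = 0.53] × [0.07] = 0.0371
  f_2 = [P(α | comp) = 0.27] × [0.23] = 0.0621
  f_3 = [P(α | comp) = 0.07] × [0.07] = 0.0049
Multiply by the mixture weights:
  π_1·f_1 = 0.25 × 0.0371 = 0.009275
  π_2·f_2 = 0.57 × 0.0621 = 0.035397
  π_3·f_3 = 0.18 × 0.0049 = 0.000882
Evidence: 0.009275 + 0.035397 + 0.000882 = 0.045554
P(Group 2 | x₁,x₂) = 0.035397 / 0.045554 ≈ 0.777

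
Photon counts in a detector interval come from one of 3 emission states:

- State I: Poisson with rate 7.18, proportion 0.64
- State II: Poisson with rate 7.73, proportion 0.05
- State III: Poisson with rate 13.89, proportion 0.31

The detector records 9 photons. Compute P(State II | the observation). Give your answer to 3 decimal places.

0.067

By Bayes' theorem, P(k | x) = π_k f_k(x) / Σ_j π_j f_j(x).
Evaluate each component's likelihood at the observed value:
  L_I = 0.106444
  L_II = 0.119332
  L_III = 0.0492274
Prior × likelihood for each component:
  π_I·L_I = 0.64 × 0.106444 = 0.0681244
  π_II·L_II = 0.05 × 0.119332 = 0.00596659
  π_III·L_III = 0.31 × 0.0492274 = 0.0152605
Denominator: 0.0681244 + 0.00596659 + 0.0152605 = 0.0893515
P(State II | x) = 0.00596659 / 0.0893515 ≈ 0.067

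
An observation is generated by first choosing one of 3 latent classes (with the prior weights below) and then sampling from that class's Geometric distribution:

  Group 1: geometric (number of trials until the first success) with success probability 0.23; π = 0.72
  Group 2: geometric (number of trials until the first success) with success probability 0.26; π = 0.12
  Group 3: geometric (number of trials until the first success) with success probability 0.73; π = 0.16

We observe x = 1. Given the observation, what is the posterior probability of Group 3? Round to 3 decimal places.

Apply Bayes' rule: the posterior for each component is proportional to its prior times its likelihood at x.
Component likelihoods at x = 1:
  L_1 = 0.23
  L_2 = 0.26
  L_3 = 0.73
Prior × likelihood for each component:
  w_1·L_1 = 0.72 × 0.23 = 0.1656
  w_2·L_2 = 0.12 × 0.26 = 0.0312
  w_3·L_3 = 0.16 × 0.73 = 0.1168
Normaliser: 0.1656 + 0.0312 + 0.1168 = 0.3136
P(Group 3 | the observation) = 0.1168 / 0.3136 ≈ 0.372

0.372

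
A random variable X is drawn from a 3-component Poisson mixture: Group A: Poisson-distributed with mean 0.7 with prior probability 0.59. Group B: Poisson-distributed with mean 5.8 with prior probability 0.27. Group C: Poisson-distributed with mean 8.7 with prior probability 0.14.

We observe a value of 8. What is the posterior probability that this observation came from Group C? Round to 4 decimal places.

By Bayes' theorem, P(k | x) = P(Z=k) f_k(x) / Σ_j P(Z=j) f_j(x).
Evaluate each component's likelihood at the observed value:
  p_A = e^(−0.7)·0.7^8/8! = 7.09999e-07
  p_B = e^(−5.8)·5.8^8/8! = 0.0961602
  p_C = e^(−8.7)·8.7^8/8! = 0.135604
Multiply by the mixture weights:
  P(Z=A)·p_A = 0.59 × 7.09999e-07 = 4.18899e-07
  P(Z=B)·p_B = 0.27 × 0.0961602 = 0.0259633
  P(Z=C)·p_C = 0.14 × 0.135604 = 0.0189845
Sum: 4.18899e-07 + 0.0259633 + 0.0189845 = 0.0449482
So the posterior for Group C is 0.0189845 / 0.0449482 ≈ 0.4224.

0.4224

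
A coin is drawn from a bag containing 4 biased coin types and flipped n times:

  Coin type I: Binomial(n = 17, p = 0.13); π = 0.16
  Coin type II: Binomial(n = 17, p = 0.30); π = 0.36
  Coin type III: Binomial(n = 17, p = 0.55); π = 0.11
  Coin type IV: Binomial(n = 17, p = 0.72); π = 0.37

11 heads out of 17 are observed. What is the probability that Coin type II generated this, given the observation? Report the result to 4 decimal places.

By Bayes' theorem, P(k | x) = w_k f_k(x) / Σ_j w_j f_j(x).
Component likelihoods at x = 11 heads out of 17:
  f_I = 9.61773e-07
  f_II = 0.0025793
  f_III = 0.143168
  f_IV = 0.160763
Prior × likelihood for each component:
  w_I·f_I = 0.16 × 9.61773e-07 = 1.53884e-07
  w_II·f_II = 0.36 × 0.0025793 = 0.000928549
  w_III·f_III = 0.11 × 0.143168 = 0.0157484
  w_IV·f_IV = 0.37 × 0.160763 = 0.0594823
Evidence: 1.53884e-07 + 0.000928549 + 0.0157484 + 0.0594823 = 0.0761594
P(Coin type II | x) ≈ 0.0122

0.0122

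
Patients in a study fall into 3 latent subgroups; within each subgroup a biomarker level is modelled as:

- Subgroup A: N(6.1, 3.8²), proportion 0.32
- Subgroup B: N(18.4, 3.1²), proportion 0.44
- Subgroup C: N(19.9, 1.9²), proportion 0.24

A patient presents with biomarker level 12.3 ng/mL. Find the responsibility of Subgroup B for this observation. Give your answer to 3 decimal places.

0.479

The responsibility of component k is w_k f_k(x) divided by Σ_j w_j f_j(x).
Evaluate each component's likelihood at the observed value:
  L_A = (1/(3.8·√(2π)))·exp(−(12.3−6.1)²/(2·3.8²)) = 0.104985·exp(-1.33102) = 0.0277377
  L_B = (1/(3.1·√(2π)))·exp(−(12.3−18.4)²/(2·3.1²)) = 0.128691·exp(-1.93600) = 0.0185675
  L_C = (1/(1.9·√(2π)))·exp(−(12.3−19.9)²/(2·1.9²)) = 0.209970·exp(-8.00000) = 7.0437e-05
Prior × likelihood for each component:
  w_A·L_A = 0.32 × 0.0277377 = 0.00887605
  w_B·L_B = 0.44 × 0.0185675 = 0.00816968
  w_C·L_C = 0.24 × 7.0437e-05 = 1.69049e-05
Marginal: 0.00887605 + 0.00816968 + 1.69049e-05 = 0.0170626
So the posterior for Subgroup B is 0.00816968 / 0.0170626 ≈ 0.479.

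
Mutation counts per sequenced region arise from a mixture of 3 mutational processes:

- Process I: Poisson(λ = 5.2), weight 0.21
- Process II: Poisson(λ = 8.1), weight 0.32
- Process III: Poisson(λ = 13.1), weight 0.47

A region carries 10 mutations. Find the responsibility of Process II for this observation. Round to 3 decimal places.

Apply Bayes' rule: the posterior for each component is proportional to its prior times its likelihood at x.
Poisson probabilities:
  p_I = 0.0219755
  p_II = 0.101696
  p_III = 0.0838865
Weight by the priors:
  π_I·p_I = 0.21 × 0.0219755 = 0.00461486
  π_II·p_II = 0.32 × 0.101696 = 0.0325426
  π_III·p_III = 0.47 × 0.0838865 = 0.0394267
Evidence: 0.00461486 + 0.0325426 + 0.0394267 = 0.0765841
Responsibility of Process II: 0.0325426 / 0.0765841 ≈ 0.425

0.425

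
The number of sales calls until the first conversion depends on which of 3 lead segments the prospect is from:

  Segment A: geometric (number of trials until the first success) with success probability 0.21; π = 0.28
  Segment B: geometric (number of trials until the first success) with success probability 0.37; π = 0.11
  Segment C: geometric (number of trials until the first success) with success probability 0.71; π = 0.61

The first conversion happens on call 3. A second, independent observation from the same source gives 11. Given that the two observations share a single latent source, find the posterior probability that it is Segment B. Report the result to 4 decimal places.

0.0746

Apply Bayes' rule: the posterior for each component is proportional to its prior times its likelihood at x.
Since both observations come from the same component, the likelihood for component k is f_k(x₁)·f_k(x₂).
  p_A = [0.21·(1−0.21)^2 = 0.21·0.6241 = 0.131061] × [0.0198834] = 0.00260594
  p_B = [0.37·(1−0.37)^2 = 0.37·0.3969 = 0.146853] × [0.00364424] = 0.000535168
  p_C = [0.71·(1−0.71)^2 = 0.71·0.0841 = 0.059711] × [2.98702e-06] = 1.78358e-07
Weight by the priors:
  π_A·p_A = 0.28 × 0.00260594 = 0.000729662
  π_B·p_B = 0.11 × 0.000535168 = 5.88685e-05
  π_C·p_C = 0.61 × 1.78358e-07 = 1.08798e-07
Normaliser: 0.000729662 + 5.88685e-05 + 1.08798e-07 = 0.000788639
Responsibility of Segment B: 5.88685e-05 / 0.000788639 ≈ 0.0746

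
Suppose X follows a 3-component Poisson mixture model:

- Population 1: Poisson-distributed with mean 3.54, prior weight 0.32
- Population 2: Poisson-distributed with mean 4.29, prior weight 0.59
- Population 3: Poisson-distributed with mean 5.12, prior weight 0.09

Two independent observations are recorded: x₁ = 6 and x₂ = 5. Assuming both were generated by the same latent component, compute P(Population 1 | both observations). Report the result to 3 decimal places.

Apply Bayes' rule: the posterior for each component is proportional to its prior times its likelihood at x.
Since both observations come from the same component, the likelihood for component k is f_k(x₁)·f_k(x₂).
  f_1 = [0.0793021] × [0.13441] = 0.010659
  f_2 = [0.118656] × [0.165952] = 0.0196911
  f_3 = [0.14952] × [0.175219] = 0.0261987
Weight by the priors:
  π_1·f_1 = 0.32 × 0.010659 = 0.00341089
  π_2·f_2 = 0.59 × 0.0196911 = 0.0116177
  π_3·f_3 = 0.09 × 0.0261987 = 0.00235789
Marginal: 0.00341089 + 0.0116177 + 0.00235789 = 0.0173865
P(Population 1 | x₁, x₂) ≈ 0.196

0.196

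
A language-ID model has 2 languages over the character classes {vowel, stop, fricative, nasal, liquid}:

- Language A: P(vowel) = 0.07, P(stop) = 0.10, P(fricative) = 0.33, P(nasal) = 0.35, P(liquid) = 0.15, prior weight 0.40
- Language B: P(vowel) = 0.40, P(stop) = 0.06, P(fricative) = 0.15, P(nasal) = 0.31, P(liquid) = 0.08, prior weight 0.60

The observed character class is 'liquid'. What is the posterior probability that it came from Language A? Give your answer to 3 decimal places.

0.556

The responsibility of component k is P(Z=k) f_k(x) divided by Σ_j P(Z=j) f_j(x).
Component likelihoods at x = 'liquid':
  p_A = 0.15
  p_B = 0.08
Weight by the priors:
  P(Z=A)·p_A = 0.40 × 0.15 = 0.06
  P(Z=B)·p_B = 0.60 × 0.08 = 0.048
Marginal: 0.06 + 0.048 = 0.108
So the posterior for Language A is 0.06 / 0.108 ≈ 0.556.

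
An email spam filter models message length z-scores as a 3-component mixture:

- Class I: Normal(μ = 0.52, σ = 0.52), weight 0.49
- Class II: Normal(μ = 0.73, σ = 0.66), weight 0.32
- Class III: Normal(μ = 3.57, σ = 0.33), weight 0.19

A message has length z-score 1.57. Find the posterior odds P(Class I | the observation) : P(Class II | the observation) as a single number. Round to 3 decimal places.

The posterior odds equal the prior odds times the likelihood ratio: (w_i/w_j)·(f_i(x)/f_j(x)).
Evaluate each component's likelihood at the observed value:
  p_I = 0.0998927
  p_II = 0.26892
  p_III = 1.27753e-08
Posterior odds = (w_I·p_I) / (w_II·p_II) = (0.49·0.0998927) / (0.32·0.26892) = 0.0489474 / 0.0860545 ≈ 0.569

0.569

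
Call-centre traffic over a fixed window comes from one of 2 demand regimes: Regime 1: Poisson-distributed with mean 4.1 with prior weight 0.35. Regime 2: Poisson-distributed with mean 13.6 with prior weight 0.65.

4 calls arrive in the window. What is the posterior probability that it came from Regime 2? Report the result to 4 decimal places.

0.0166

Apply Bayes' rule: the posterior for each component is proportional to its prior times its likelihood at x.
Evaluate each component's likelihood at the observed value:
  L_1 = 0.195127
  L_2 = 0.00176823
Unnormalised posteriors:
  P(Z=1)·L_1 = 0.35 × 0.195127 = 0.0682944
  P(Z=2)·L_2 = 0.65 × 0.00176823 = 0.00114935
Denominator: 0.0682944 + 0.00114935 = 0.0694437
Responsibility of Regime 2: 0.00114935 / 0.0694437 ≈ 0.0166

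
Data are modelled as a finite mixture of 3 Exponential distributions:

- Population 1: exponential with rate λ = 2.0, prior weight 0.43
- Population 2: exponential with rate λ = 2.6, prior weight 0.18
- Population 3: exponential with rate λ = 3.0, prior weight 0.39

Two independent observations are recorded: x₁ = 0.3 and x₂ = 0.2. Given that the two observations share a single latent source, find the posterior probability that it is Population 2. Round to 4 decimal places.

The responsibility of component k is w_k f_k(x) divided by Σ_j w_j f_j(x).
Since both observations come from the same component, the likelihood for component k is f_k(x₁)·f_k(x₂).
  f_1 = [2.0·e^(−2.0·0.3) = 2.0·e^(−0.6000) = 1.09762] × [1.34064] = 1.47152
  f_2 = [2.6·e^(−2.6·0.3) = 2.6·e^(−0.7800) = 1.19186] × [1.54575] = 1.84231
  f_3 = [3.0·e^(−3.0·0.3) = 3.0·e^(−0.9000) = 1.21971] × [1.64643] = 2.00817
Weight by the priors:
  w_1·f_1 = 0.43 × 1.47152 = 0.632753
  w_2·f_2 = 0.18 × 1.84231 = 0.331617
  w_3·f_3 = 0.39 × 2.00817 = 0.783187
Normaliser: 0.632753 + 0.331617 + 0.783187 = 1.74756
P(Population 2 | data) ≈ 0.1898

0.1898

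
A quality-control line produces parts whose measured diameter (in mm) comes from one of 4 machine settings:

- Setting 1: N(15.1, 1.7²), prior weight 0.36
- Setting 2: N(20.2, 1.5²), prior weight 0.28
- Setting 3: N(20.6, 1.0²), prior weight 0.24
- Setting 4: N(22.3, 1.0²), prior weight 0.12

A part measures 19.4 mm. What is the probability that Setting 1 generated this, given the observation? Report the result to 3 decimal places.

Posterior ∝ prior × likelihood, so P(k | x) ∝ P(Z=k) f_k(x); normalise over all components.
Normal densities:
  L_1 = 0.00957568
  L_2 = 0.230703
  L_3 = 0.194186
  L_4 = 0.00595253
Prior × likelihood for each component:
  P(Z=1)·L_1 = 0.36 × 0.00957568 = 0.00344724
  P(Z=2)·L_2 = 0.28 × 0.230703 = 0.0645967
  P(Z=3)·L_3 = 0.24 × 0.194186 = 0.0466047
  P(Z=4)·L_4 = 0.12 × 0.00595253 = 0.000714304
Evidence: 0.00344724 + 0.0645967 + 0.0466047 + 0.000714304 = 0.115363
So the posterior for Setting 1 is 0.00344724 / 0.115363 ≈ 0.030.

0.030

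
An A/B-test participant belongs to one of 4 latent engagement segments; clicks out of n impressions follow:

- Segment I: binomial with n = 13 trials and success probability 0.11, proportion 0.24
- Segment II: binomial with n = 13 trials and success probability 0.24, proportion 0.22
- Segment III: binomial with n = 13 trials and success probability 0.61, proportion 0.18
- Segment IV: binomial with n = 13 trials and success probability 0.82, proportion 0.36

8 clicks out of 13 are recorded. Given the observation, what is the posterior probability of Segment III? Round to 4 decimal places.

0.6819

Apply Bayes' rule: the posterior for each component is proportional to its prior times its likelihood at x.
Evaluate each component's likelihood at the observed value:
  L_I = 1.54053e-05
  L_II = 0.003592
  L_III = 0.222608
  L_IV = 0.0497109
Unnormalised posteriors:
  π_I·L_I = 0.24 × 1.54053e-05 = 3.69727e-06
  π_II·L_II = 0.22 × 0.003592 = 0.00079024
  π_III·L_III = 0.18 × 0.222608 = 0.0400694
  π_IV·L_IV = 0.36 × 0.0497109 = 0.0178959
Denominator: 3.69727e-06 + 0.00079024 + 0.0400694 + 0.0178959 = 0.0587593
Responsibility of Segment III: 0.0400694 / 0.0587593 ≈ 0.6819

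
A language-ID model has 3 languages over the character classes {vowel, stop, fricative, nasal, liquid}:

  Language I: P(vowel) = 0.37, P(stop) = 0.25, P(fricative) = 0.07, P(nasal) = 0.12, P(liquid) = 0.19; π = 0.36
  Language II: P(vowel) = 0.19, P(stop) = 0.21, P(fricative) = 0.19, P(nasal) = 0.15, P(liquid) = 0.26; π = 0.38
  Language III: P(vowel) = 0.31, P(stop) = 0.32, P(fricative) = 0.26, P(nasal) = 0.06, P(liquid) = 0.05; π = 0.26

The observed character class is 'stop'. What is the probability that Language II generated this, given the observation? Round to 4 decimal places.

P(component k | x) = π_k·f_k(x) / marginal(x), where marginal(x) = Σ_j π_j·f_j(x).
Component likelihoods at x = 'stop':
  p_I = P(stop | comp) = 0.25
  p_II = P(stop | comp) = 0.21
  p_III = P(stop | comp) = 0.32
Weight by the priors:
  π_I·p_I = 0.36 × 0.25 = 0.09
  π_II·p_II = 0.38 × 0.21 = 0.0798
  π_III·p_III = 0.26 × 0.32 = 0.0832
Evidence: 0.09 + 0.0798 + 0.0832 = 0.253
P(Language II | data) = 0.0798 / 0.253 ≈ 0.3154

0.3154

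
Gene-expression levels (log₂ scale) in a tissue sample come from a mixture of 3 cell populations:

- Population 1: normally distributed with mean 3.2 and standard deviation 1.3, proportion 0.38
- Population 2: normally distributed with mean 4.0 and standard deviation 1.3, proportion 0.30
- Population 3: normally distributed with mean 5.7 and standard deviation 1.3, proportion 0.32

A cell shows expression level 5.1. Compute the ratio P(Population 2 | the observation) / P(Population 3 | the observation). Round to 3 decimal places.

Posterior odds = (P(Z=i) f_i(x)) / (P(Z=j) f_j(x)); the normalising sum cancels.
Normal densities:
  L_1 = (1/(1.3·√(2π)))·exp(−(5.1−3.2)²/(2·1.3²)) = 0.306879·exp(-1.06805) = 0.105468
  L_2 = (1/(1.3·√(2π)))·exp(−(5.1−4.0)²/(2·1.3²)) = 0.306879·exp(-0.35799) = 0.214533
  L_3 = (1/(1.3·√(2π)))·exp(−(5.1−5.7)²/(2·1.3²)) = 0.306879·exp(-0.10651) = 0.275874
Odds = (0.30/0.32) × (0.214533/0.275874) = 0.9375 × 0.77765 ≈ 0.729

0.729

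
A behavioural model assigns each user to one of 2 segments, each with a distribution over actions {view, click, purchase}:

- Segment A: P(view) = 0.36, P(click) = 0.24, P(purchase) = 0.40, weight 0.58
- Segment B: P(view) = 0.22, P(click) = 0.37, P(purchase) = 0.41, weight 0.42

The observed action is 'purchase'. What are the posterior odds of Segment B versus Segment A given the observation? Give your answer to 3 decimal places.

Posterior odds = (π_i f_i(x)) / (π_j f_j(x)); the normalising sum cancels.
Evaluate each component's likelihood at the observed value:
  f_A = P(purchase | comp) = 0.40
  f_B = P(purchase | comp) = 0.41
Posterior odds = (π_B·f_B) / (π_A·f_A) = (0.42·0.41) / (0.58·0.4) = 0.1722 / 0.232 ≈ 0.742

0.742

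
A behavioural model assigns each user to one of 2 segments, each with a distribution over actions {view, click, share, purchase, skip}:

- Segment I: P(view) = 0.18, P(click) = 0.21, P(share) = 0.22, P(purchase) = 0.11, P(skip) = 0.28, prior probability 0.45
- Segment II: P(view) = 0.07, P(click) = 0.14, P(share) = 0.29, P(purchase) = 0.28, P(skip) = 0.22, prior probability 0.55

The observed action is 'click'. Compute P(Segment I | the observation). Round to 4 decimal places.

0.5510

Posterior ∝ prior × likelihood, so P(k | x) ∝ π_k f_k(x); normalise over all components.
Evaluate each component's likelihood at the observed value:
  f_I = 0.21
  f_II = 0.14
Weight by the priors:
  π_I·f_I = 0.45 × 0.21 = 0.0945
  π_II·f_II = 0.55 × 0.14 = 0.077
Normaliser: 0.0945 + 0.077 = 0.1715
P(Segment I | data) = 0.0945 / 0.1715 ≈ 0.5510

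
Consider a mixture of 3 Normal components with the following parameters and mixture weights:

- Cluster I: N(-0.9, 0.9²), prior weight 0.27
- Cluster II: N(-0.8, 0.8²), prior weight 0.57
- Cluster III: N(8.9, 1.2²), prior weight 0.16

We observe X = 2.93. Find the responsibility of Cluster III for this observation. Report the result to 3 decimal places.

Posterior ∝ prior × likelihood, so P(k | x) ∝ w_k f_k(x); normalise over all components.
Component likelihoods at x = 2.93:
  f_I = 5.17827e-05
  f_II = 9.49023e-06
  f_III = 1.40346e-06
Multiply by the mixture weights:
  w_I·f_I = 0.27 × 5.17827e-05 = 1.39813e-05
  w_II·f_II = 0.57 × 9.49023e-06 = 5.40943e-06
  w_III·f_III = 0.16 × 1.40346e-06 = 2.24553e-07
Sum: 1.39813e-05 + 5.40943e-06 + 2.24553e-07 = 1.96153e-05
P(Cluster III | data) = 2.24553e-07 / 1.96153e-05 ≈ 0.011

0.011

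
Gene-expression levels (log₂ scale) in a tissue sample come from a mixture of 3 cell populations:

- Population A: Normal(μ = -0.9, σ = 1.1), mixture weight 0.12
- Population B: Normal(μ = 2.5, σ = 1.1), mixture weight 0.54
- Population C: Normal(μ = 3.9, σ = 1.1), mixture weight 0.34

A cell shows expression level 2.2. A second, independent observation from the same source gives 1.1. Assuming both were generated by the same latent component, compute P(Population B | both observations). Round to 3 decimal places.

Posterior ∝ prior × likelihood, so P(k | x) ∝ π_k f_k(x); normalise over all components.
Since both observations come from the same component, the likelihood for component k is f_k(x₁)·f_k(x₂).
  f_A = [(1/(1.1·√(2π)))·exp(−(2.2−-0.9)²/(2·1.1²)) = 0.362675·exp(-3.97107) = 0.00683757] × [0.0694505] = 0.000474872
  f_B = [(1/(1.1·√(2π)))·exp(−(2.2−2.5)²/(2·1.1²)) = 0.362675·exp(-0.03719) = 0.349435] × [0.161352] = 0.056382
  f_C = [(1/(1.1·√(2π)))·exp(−(2.2−3.9)²/(2·1.1²)) = 0.362675·exp(-1.19421) = 0.109869] × [0.0142085] = 0.00156107
Weight by the priors:
  π_A·f_A = 0.12 × 0.000474872 = 5.69847e-05
  π_B·f_B = 0.54 × 0.056382 = 0.0304463
  π_C·f_C = 0.34 × 0.00156107 = 0.000530765
Denominator: 5.69847e-05 + 0.0304463 + 0.000530765 = 0.031034
Responsibility of Population B: 0.0304463 / 0.031034 ≈ 0.981

0.981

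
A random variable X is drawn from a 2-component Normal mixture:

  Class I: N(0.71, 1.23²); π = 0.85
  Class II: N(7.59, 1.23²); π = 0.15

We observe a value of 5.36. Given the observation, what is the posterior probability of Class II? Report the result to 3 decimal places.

The responsibility of component k is π_k f_k(x) divided by Σ_j π_j f_j(x).
Component likelihoods at x = 5.36:
  f_I = (1/(1.23·√(2π)))·exp(−(5.36−0.71)²/(2·1.23²)) = 0.324343·exp(-7.14604) = 0.000255574
  f_II = (1/(1.23·√(2π)))·exp(−(5.36−7.59)²/(2·1.23²)) = 0.324343·exp(-1.64350) = 0.0626964
Unnormalised posteriors:
  π_I·f_I = 0.85 × 0.000255574 = 0.000217238
  π_II·f_II = 0.15 × 0.0626964 = 0.00940445
Denominator: 0.000217238 + 0.00940445 = 0.00962169
P(Class II | the observation) ≈ 0.977

0.977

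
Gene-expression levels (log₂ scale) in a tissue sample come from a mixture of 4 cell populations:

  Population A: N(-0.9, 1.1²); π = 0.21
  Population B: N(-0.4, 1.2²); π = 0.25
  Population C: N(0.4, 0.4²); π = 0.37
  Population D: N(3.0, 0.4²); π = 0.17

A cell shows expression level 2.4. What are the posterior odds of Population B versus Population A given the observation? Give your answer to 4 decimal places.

6.4567

The posterior odds equal the prior odds times the likelihood ratio: (w_i/w_j)·(f_i(x)/f_j(x)).
Component likelihoods at x = 2.4:
  p_A = 0.00402895
  p_B = 0.0218516
  p_C = 3.7168e-06
  p_D = 0.323794
0.00546289 / 0.00084608 ≈ 6.4567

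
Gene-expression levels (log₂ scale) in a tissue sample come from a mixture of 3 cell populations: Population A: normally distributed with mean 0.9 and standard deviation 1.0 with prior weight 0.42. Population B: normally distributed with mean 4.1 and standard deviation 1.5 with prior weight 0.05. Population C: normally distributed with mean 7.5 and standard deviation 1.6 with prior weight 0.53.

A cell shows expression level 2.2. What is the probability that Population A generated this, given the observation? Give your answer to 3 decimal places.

0.917

By Bayes' theorem, P(k | x) = π_k f_k(x) / Σ_j π_j f_j(x).
Component likelihoods at x = 2.2:
  L_A = (1/(1.0·√(2π)))·exp(−(2.2−0.9)²/(2·1.0²)) = 0.398942·exp(-0.84500) = 0.171369
  L_B = (1/(1.5·√(2π)))·exp(−(2.2−4.1)²/(2·1.5²)) = 0.265962·exp(-0.80222) = 0.119239
  L_C = (1/(1.6·√(2π)))·exp(−(2.2−7.5)²/(2·1.6²)) = 0.249339·exp(-5.48633) = 0.00103302
Unnormalised posteriors:
  π_A·L_A = 0.42 × 0.171369 = 0.0719748
  π_B·L_B = 0.05 × 0.119239 = 0.00596195
  π_C·L_C = 0.53 × 0.00103302 = 0.0005475
Marginal: 0.0719748 + 0.00596195 + 0.0005475 = 0.0784843
P(Population A | data) ≈ 0.917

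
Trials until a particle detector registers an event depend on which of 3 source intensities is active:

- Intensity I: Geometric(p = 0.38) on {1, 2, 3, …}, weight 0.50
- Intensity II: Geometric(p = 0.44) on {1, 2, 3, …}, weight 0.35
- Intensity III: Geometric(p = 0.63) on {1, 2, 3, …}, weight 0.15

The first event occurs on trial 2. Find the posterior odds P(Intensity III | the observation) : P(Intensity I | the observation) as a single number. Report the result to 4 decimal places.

Posterior odds = (π_i f_i(x)) / (π_j f_j(x)); the normalising sum cancels.
Evaluate each component's likelihood at the observed value:
  f_I = 0.38·(1−0.38)^1 = 0.38·0.62 = 0.2356
  f_II = 0.44·(1−0.44)^1 = 0.44·0.56 = 0.2464
  f_III = 0.63·(1−0.63)^1 = 0.63·0.37 = 0.2331
0.034965 / 0.1178 ≈ 0.2968

0.2968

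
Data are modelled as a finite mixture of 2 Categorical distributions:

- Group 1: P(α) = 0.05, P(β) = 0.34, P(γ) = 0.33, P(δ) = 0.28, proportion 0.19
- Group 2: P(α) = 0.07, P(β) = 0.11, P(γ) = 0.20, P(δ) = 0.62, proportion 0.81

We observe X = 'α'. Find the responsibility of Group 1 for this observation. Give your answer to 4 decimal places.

The responsibility of component k is π_k f_k(x) divided by Σ_j π_j f_j(x).
Categorical probabilities:
  L_1 = 0.05
  L_2 = 0.07
Multiply by the mixture weights:
  π_1·L_1 = 0.19 × 0.05 = 0.0095
  π_2·L_2 = 0.81 × 0.07 = 0.0567
Normaliser: 0.0095 + 0.0567 = 0.0662
P(Group 1 | 'α') = 0.0095 / 0.0662 ≈ 0.1435

0.1435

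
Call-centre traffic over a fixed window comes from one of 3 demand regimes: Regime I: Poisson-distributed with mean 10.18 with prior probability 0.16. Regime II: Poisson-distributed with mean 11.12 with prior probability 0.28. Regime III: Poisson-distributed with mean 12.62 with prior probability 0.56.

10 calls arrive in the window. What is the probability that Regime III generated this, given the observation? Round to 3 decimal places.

0.496

P(component k | x) = π_k·f_k(x) / marginal(x), where marginal(x) = Σ_j π_j·f_j(x).
Evaluate each component's likelihood at the observed value:
  p_I = e^(−10.18)·10.18^10/10! = 0.12491
  p_II = e^(−11.12)·11.12^10/10! = 0.118013
  p_III = e^(−12.62)·12.62^10/10! = 0.0933328
Unnormalised posteriors:
  π_I·p_I = 0.16 × 0.12491 = 0.0199856
  π_II·p_II = 0.28 × 0.118013 = 0.0330437
  π_III·p_III = 0.56 × 0.0933328 = 0.0522664
Denominator: 0.0199856 + 0.0330437 + 0.0522664 = 0.105296
P(Regime III | 10 calls) ≈ 0.496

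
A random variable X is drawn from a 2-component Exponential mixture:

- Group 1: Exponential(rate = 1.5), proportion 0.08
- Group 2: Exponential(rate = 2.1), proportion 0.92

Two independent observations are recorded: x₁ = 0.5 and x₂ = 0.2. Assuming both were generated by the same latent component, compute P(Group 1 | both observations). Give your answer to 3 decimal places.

The responsibility of component k is w_k f_k(x) divided by Σ_j w_j f_j(x).
Since both observations come from the same component, the likelihood for component k is f_k(x₁)·f_k(x₂).
  p_1 = [0.70855] × [1.11123] = 0.78736
  p_2 = [0.734869] × [1.3798] = 1.01397
Multiply by the mixture weights:
  w_1·p_1 = 0.08 × 0.78736 = 0.0629888
  w_2·p_2 = 0.92 × 1.01397 = 0.932854
Denominator: 0.0629888 + 0.932854 = 0.995842
Responsibility of Group 1: 0.0629888 / 0.995842 ≈ 0.063

0.063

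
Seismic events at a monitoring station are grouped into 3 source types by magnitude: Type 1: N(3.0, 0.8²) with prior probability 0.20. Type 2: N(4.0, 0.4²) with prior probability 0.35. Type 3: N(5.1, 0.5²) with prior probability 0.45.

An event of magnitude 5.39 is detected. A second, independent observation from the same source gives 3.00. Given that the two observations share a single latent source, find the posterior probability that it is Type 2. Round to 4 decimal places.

0.0565

P(component k | x) = π_k·f_k(x) / marginal(x), where marginal(x) = Σ_j π_j·f_j(x).
Since both observations come from the same component, the likelihood for component k is f_k(x₁)·f_k(x₂).
  p_1 = [(1/(0.8·√(2π)))·exp(−(5.39−3.0)²/(2·0.8²)) = 0.498678·exp(-4.46258) = 0.00575105] × [0.498678] = 0.00286792
  p_2 = [(1/(0.4·√(2π)))·exp(−(5.39−4.0)²/(2·0.4²)) = 0.997356·exp(-6.03781) = 0.00238046] × [0.0438208] = 0.000104314
  p_3 = [(1/(0.5·√(2π)))·exp(−(5.39−5.1)²/(2·0.5²)) = 0.797885·exp(-0.16820) = 0.67436] × [0.000117886] = 7.94977e-05
Unnormalised posteriors:
  π_1·p_1 = 0.20 × 0.00286792 = 0.000573584
  π_2·p_2 = 0.35 × 0.000104314 = 3.65098e-05
  π_3·p_3 = 0.45 × 7.94977e-05 = 3.5774e-05
Normaliser: 0.000573584 + 3.65098e-05 + 3.5774e-05 = 0.000645868
P(Type 2 | x) = 3.65098e-05 / 0.000645868 ≈ 0.0565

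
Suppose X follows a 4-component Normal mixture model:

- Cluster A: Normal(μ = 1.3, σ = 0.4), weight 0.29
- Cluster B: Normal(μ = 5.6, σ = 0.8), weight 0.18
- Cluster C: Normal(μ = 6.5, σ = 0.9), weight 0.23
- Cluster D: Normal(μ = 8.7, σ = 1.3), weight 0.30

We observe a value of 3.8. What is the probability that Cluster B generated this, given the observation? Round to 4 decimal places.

Apply Bayes' rule: the posterior for each component is proportional to its prior times its likelihood at x.
Normal densities:
  f_A = 3.285e-09
  f_B = 0.0396746
  f_C = 0.00492428
  f_D = 0.00025231
Prior × likelihood for each component:
  w_A·f_A = 0.29 × 3.285e-09 = 9.52651e-10
  w_B·f_B = 0.18 × 0.0396746 = 0.00714142
  w_C·f_C = 0.23 × 0.00492428 = 0.00113258
  w_D·f_D = 0.30 × 0.00025231 = 7.56929e-05
Normaliser: 9.52651e-10 + 0.00714142 + 0.00113258 + 7.56929e-05 = 0.0083497
Responsibility of Cluster B: 0.00714142 / 0.0083497 ≈ 0.8553

0.8553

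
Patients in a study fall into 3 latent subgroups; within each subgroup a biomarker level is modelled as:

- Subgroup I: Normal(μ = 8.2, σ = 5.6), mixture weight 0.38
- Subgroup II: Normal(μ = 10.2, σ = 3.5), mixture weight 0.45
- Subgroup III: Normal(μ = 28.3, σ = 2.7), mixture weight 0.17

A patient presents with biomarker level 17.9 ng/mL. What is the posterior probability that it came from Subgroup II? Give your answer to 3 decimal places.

By Bayes' theorem, P(k | x) = P(Z=k) f_k(x) / Σ_j P(Z=j) f_j(x).
Evaluate each component's likelihood at the observed value:
  p_I = (1/(5.6·√(2π)))·exp(−(17.9−8.2)²/(2·5.6²)) = 0.071240·exp(-1.50016) = 0.0158932
  p_II = (1/(3.5·√(2π)))·exp(−(17.9−10.2)²/(2·3.5²)) = 0.113984·exp(-2.42000) = 0.0101356
  p_III = (1/(2.7·√(2π)))·exp(−(17.9−28.3)²/(2·2.7²)) = 0.147756·exp(-7.41838) = 8.86715e-05
Weight by the priors:
  P(Z=I)·p_I = 0.38 × 0.0158932 = 0.00603941
  P(Z=II)·p_II = 0.45 × 0.0101356 = 0.00456102
  P(Z=III)·p_III = 0.17 × 8.86715e-05 = 1.50742e-05
Normaliser: 0.00603941 + 0.00456102 + 1.50742e-05 = 0.0106155
P(Subgroup II | data) = 0.00456102 / 0.0106155 ≈ 0.430

0.430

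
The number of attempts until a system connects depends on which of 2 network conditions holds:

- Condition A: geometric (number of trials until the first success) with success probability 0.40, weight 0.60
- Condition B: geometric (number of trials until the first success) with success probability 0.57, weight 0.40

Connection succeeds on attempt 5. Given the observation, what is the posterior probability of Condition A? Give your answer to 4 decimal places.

Posterior ∝ prior × likelihood, so P(k | x) ∝ π_k f_k(x); normalise over all components.
Geometric probabilities:
  L_A = 0.05184
  L_B = 0.0194872
Multiply by the mixture weights:
  π_A·L_A = 0.60 × 0.05184 = 0.031104
  π_B·L_B = 0.40 × 0.0194872 = 0.00779487
Sum: 0.031104 + 0.00779487 = 0.0388989
So the posterior for Condition A is 0.031104 / 0.0388989 ≈ 0.7996.

0.7996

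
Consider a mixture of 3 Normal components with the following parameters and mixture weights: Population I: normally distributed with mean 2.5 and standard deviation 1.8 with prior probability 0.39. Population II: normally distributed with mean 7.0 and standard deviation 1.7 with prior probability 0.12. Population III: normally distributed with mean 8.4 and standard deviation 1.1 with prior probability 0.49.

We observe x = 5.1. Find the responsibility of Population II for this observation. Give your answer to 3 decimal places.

Posterior ∝ prior × likelihood, so P(k | x) ∝ w_k f_k(x); normalise over all components.
Evaluate each component's likelihood at the observed value:
  f_I = 0.0780867
  f_II = 0.125665
  f_III = 0.00402895
Multiply by the mixture weights:
  w_I·f_I = 0.39 × 0.0780867 = 0.0304538
  w_II·f_II = 0.12 × 0.125665 = 0.0150798
  w_III·f_III = 0.49 × 0.00402895 = 0.00197419
Sum: 0.0304538 + 0.0150798 + 0.00197419 = 0.0475078
P(Population II | the observation) ≈ 0.317

0.317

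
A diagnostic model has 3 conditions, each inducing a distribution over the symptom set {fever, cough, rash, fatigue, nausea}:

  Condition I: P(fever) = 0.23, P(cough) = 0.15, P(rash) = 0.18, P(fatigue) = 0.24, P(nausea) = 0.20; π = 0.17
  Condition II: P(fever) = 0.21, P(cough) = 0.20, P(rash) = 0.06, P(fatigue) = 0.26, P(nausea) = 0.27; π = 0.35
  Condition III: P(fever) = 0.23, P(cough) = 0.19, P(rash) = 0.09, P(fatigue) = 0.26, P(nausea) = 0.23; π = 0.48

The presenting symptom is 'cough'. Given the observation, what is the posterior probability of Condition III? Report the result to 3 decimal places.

The responsibility of component k is w_k f_k(x) divided by Σ_j w_j f_j(x).
Categorical probabilities:
  p_I = P(cough | comp) = 0.15
  p_II = P(cough | comp) = 0.20
  p_III = P(cough | comp) = 0.19
Multiply by the mixture weights:
  w_I·p_I = 0.17 × 0.15 = 0.0255
  w_II·p_II = 0.35 × 0.2 = 0.07
  w_III·p_III = 0.48 × 0.19 = 0.0912
Evidence: 0.0255 + 0.07 + 0.0912 = 0.1867
P(Condition III | data) = 0.0912 / 0.1867 ≈ 0.488

0.488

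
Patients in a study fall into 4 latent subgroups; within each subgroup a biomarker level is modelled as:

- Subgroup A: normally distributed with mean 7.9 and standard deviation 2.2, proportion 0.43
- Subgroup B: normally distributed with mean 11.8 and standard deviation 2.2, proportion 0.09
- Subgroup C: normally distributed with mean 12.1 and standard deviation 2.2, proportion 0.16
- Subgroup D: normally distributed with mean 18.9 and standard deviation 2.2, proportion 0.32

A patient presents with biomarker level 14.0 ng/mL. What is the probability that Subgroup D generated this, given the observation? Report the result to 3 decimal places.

0.133

Apply Bayes' rule: the posterior for each component is proportional to its prior times its likelihood at x.
Normal densities:
  f_A = 0.003882
  f_B = 0.109987
  f_C = 0.124889
  f_D = 0.0151801
Weight by the priors:
  π_A·f_A = 0.43 × 0.003882 = 0.00166926
  π_B·f_B = 0.09 × 0.109987 = 0.0098988
  π_C·f_C = 0.16 × 0.124889 = 0.0199822
  π_D·f_D = 0.32 × 0.0151801 = 0.00485764
Evidence: 0.00166926 + 0.0098988 + 0.0199822 + 0.00485764 = 0.0364079
P(Subgroup D | x) = 0.00485764 / 0.0364079 ≈ 0.133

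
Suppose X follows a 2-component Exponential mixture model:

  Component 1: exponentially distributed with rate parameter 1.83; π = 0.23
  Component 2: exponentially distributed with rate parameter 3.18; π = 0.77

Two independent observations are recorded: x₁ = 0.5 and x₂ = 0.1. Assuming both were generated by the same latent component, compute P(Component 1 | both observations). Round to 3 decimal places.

P(component k | x) = w_k·f_k(x) / marginal(x), where marginal(x) = Σ_j w_j·f_j(x).
Since both observations come from the same component, the likelihood for component k is f_k(x₁)·f_k(x₂).
  p_1 = [0.732945] × [1.52397] = 1.11698
  p_2 = [0.648483] × [2.31378] = 1.50045
Weight by the priors:
  w_1·p_1 = 0.23 × 1.11698 = 0.256906
  w_2·p_2 = 0.77 × 1.50045 = 1.15534
Evidence: 0.256906 + 1.15534 = 1.41225
So the posterior for Component 1 is 0.256906 / 1.41225 ≈ 0.182.

0.182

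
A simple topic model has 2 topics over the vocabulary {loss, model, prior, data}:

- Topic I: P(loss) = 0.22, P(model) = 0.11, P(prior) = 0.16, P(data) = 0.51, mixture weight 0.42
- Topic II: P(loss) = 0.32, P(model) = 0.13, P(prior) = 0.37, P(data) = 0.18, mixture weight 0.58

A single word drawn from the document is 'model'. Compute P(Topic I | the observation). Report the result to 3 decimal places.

Apply Bayes' rule: the posterior for each component is proportional to its prior times its likelihood at x.
Evaluate each component's likelihood at the observed value:
  p_I = P(model | comp) = 0.11
  p_II = P(model | comp) = 0.13
Multiply by the mixture weights:
  π_I·p_I = 0.42 × 0.11 = 0.0462
  π_II·p_II = 0.58 × 0.13 = 0.0754
Evidence: 0.0462 + 0.0754 = 0.1216
Responsibility of Topic I: 0.0462 / 0.1216 ≈ 0.380

0.380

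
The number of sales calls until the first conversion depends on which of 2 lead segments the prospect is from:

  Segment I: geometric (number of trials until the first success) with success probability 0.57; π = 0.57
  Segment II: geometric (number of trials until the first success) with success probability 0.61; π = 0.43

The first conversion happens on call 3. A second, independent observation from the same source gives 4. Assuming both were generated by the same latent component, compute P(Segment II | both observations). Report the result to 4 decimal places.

0.3465

P(component k | x) = π_k·f_k(x) / marginal(x), where marginal(x) = Σ_j π_j·f_j(x).
Since both observations come from the same component, the likelihood for component k is f_k(x₁)·f_k(x₂).
  p_I = [0.105393] × [0.045319] = 0.0047763
  p_II = [0.092781] × [0.0361846] = 0.00335724
Prior × likelihood for each component:
  π_I·p_I = 0.57 × 0.0047763 = 0.00272249
  π_II·p_II = 0.43 × 0.00335724 = 0.00144361
Evidence: 0.00272249 + 0.00144361 = 0.00416611
So the posterior for Segment II is 0.00144361 / 0.00416611 ≈ 0.3465.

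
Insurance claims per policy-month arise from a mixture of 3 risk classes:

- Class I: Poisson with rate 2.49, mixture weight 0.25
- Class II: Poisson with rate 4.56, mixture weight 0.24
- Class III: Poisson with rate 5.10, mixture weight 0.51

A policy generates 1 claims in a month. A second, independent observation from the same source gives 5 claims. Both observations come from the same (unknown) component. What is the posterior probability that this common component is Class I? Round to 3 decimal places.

By Bayes' theorem, P(k | x) = π_k f_k(x) / Σ_j π_j f_j(x).
Since both observations come from the same component, the likelihood for component k is f_k(x₁)·f_k(x₂).
  p_I = [e^(−2.49)·2.49^1/1! = 0.206446] × [0.0661336] = 0.013653
  p_II = [e^(−4.56)·4.56^1/1! = 0.047707] × [0.171894] = 0.00820053
  p_III = [e^(−5.10)·5.10^1/1! = 0.0310934] × [0.175294] = 0.0054505
Unnormalised posteriors:
  π_I·p_I = 0.25 × 0.013653 = 0.00341325
  π_II·p_II = 0.24 × 0.00820053 = 0.00196813
  π_III·p_III = 0.51 × 0.0054505 = 0.00277975
Marginal: 0.00341325 + 0.00196813 + 0.00277975 = 0.00816113
P(Class I | x) = 0.00341325 / 0.00816113 ≈ 0.418

0.418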